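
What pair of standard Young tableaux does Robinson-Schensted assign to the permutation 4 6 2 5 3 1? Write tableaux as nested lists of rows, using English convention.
P = [[1, 3], [2, 5], [4], [6]], Q = [[1, 2], [3, 4], [5], [6]]

Insert each entry of the permutation into P by Schensted row insertion, recording in Q the position of each new cell.

Insert 4: appended to row 1. P = [[4]], Q = [[1]].
Insert 6: appended to row 1. P = [[4, 6]], Q = [[1, 2]].
Insert 2: 2 bumps 4 from row 1; 4 starts row 2. P = [[2, 6], [4]], Q = [[1, 2], [3]].
Insert 5: 5 bumps 6 from row 1; 6 appends to row 2. P = [[2, 5], [4, 6]], Q = [[1, 2], [3, 4]].
Insert 3: 3 bumps 5 from row 1; 5 bumps 6 from row 2; 6 starts row 3. P = [[2, 3], [4, 5], [6]], Q = [[1, 2], [3, 4], [5]].
Insert 1: 1 bumps 2 from row 1; 2 bumps 4 from row 2; 4 bumps 6 from row 3; 6 starts row 4. P = [[1, 3], [2, 5], [4], [6]], Q = [[1, 2], [3, 4], [5], [6]].

So P = [[1, 3], [2, 5], [4], [6]], Q = [[1, 2], [3, 4], [5], [6]].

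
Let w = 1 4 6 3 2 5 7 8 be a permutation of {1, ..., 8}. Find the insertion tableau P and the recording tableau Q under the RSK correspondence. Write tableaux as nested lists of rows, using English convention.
Insert each entry of the permutation into P by Schensted row insertion, recording in Q the position of each new cell.

After inserting 1: P = [[1]].
After inserting 4: P = [[1, 4]].
After inserting 6: P = [[1, 4, 6]].
After inserting 3: P = [[1, 3, 6], [4]].
After inserting 2: P = [[1, 2, 6], [3], [4]].
After inserting 5: P = [[1, 2, 5], [3, 6], [4]].
After inserting 7: P = [[1, 2, 5, 7], [3, 6], [4]].
After inserting 8: P = [[1, 2, 5, 7, 8], [3, 6], [4]].

So P = [[1, 2, 5, 7, 8], [3, 6], [4]], Q = [[1, 2, 3, 7, 8], [4, 6], [5]].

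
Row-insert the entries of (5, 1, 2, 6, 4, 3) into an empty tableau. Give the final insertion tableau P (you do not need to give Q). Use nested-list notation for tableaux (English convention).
P = [[1, 2, 3], [4, 6], [5]]

Insert 5: appended to row 1. P = [[5]].
Insert 1: 1 bumps 5 from row 1; 5 starts row 2. P = [[1], [5]].
Insert 2: appended to row 1. P = [[1, 2], [5]].
Insert 6: appended to row 1. P = [[1, 2, 6], [5]].
Insert 4: 4 bumps 6 from row 1; 6 appends to row 2. P = [[1, 2, 4], [5, 6]].
Insert 3: 3 bumps 4 from row 1; 4 bumps 5 from row 2; 5 starts row 3. P = [[1, 2, 3], [4, 6], [5]].

So P = [[1, 2, 3], [4, 6], [5]].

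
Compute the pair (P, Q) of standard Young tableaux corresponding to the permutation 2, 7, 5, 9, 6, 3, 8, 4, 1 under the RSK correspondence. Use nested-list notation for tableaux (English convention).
P = [[1, 3, 4, 8], [2, 6], [5, 9], [7]], Q = [[1, 2, 4, 7], [3, 5], [6, 8], [9]]

Insert each entry of the permutation into P by Schensted row insertion, recording in Q the position of each new cell.

Insert 2: appended to row 1. P = [[2]].
Insert 7: appended to row 1. P = [[2, 7]].
Insert 5: 5 bumps 7 from row 1; 7 starts row 2. P = [[2, 5], [7]].
Insert 9: appended to row 1. P = [[2, 5, 9], [7]].
Insert 6: 6 bumps 9 from row 1; 9 appends to row 2. P = [[2, 5, 6], [7, 9]].
Insert 3: 3 bumps 5 from row 1; 5 bumps 7 from row 2; 7 starts row 3. P = [[2, 3, 6], [5, 9], [7]].
Insert 8: appended to row 1. P = [[2, 3, 6, 8], [5, 9], [7]].
Insert 4: 4 bumps 6 from row 1; 6 bumps 9 from row 2; 9 appends to row 3. P = [[2, 3, 4, 8], [5, 6], [7, 9]].
Insert 1: 1 bumps 2 from row 1; 2 bumps 5 from row 2; 5 bumps 7 from row 3; 7 starts row 4. P = [[1, 3, 4, 8], [2, 6], [5, 9], [7]].

So P = [[1, 3, 4, 8], [2, 6], [5, 9], [7]], Q = [[1, 2, 4, 7], [3, 5], [6, 8], [9]].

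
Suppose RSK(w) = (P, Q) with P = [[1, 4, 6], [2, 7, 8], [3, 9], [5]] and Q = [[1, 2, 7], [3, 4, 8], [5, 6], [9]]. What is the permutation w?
Reverse the RSK construction: for i from n down to 1, find the cell of Q containing i, remove the entry at that cell from P, and reverse-bump it up through P; the value ejected from row 1 is w(i).

Step i=9: Q has 9 at row 4, column 1; remove 5 from row 4 of P and reverse-bump: 5 enters row 3 and ejects 3; 3 enters row 2 and ejects 2; 2 enters row 1 and ejects 1. So w(9) = 1. P is now [[2, 4, 6], [3, 7, 8], [5, 9]].
Step i=8: Q has 8 at row 2, column 3; remove 8 from row 2 of P and reverse-bump: 8 enters row 1 and ejects 6. So w(8) = 6. P is now [[2, 4, 8], [3, 7], [5, 9]].
Step i=7: Q has 7 at row 1, column 3; remove that cell from P, ejecting 8. So w(7) = 8. P is now [[2, 4], [3, 7], [5, 9]].
Step i=6: Q has 6 at row 3, column 2; remove 9 from row 3 of P and reverse-bump: 9 enters row 2 and ejects 7; 7 enters row 1 and ejects 4. So w(6) = 4. P is now [[2, 7], [3, 9], [5]].
Step i=5: Q has 5 at row 3, column 1; remove 5 from row 3 of P and reverse-bump: 5 enters row 2 and ejects 3; 3 enters row 1 and ejects 2. So w(5) = 2. P is now [[3, 7], [5, 9]].
Step i=4: Q has 4 at row 2, column 2; remove 9 from row 2 of P and reverse-bump: 9 enters row 1 and ejects 7. So w(4) = 7. P is now [[3, 9], [5]].
Step i=3: Q has 3 at row 2, column 1; remove 5 from row 2 of P and reverse-bump: 5 enters row 1 and ejects 3. So w(3) = 3. P is now [[5, 9]].
Step i=2: Q has 2 at row 1, column 2; remove that cell from P, ejecting 9. So w(2) = 9. P is now [[5]].
Step i=1: Q has 1 at row 1, column 1; remove that cell from P, ejecting 5. So w(1) = 5. P is now [].

So w = 5 9 3 7 2 4 8 6 1.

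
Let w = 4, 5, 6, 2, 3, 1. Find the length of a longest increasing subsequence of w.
3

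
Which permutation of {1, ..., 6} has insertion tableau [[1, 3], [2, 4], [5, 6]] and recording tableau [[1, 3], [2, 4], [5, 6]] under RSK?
5 2 6 4 1 3

Reverse RSK: for i = n, n-1, ..., 1, locate i in Q, remove the corresponding corner cell from P, and reverse-bump its entry up through P; the value ejected from row 1 is w(i).

So w = 5 2 6 4 1 3.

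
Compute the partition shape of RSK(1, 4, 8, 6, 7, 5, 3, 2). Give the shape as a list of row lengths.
[4, 1, 1, 1, 1]

Row-insert each entry into an empty tableau.

After inserting 1: P = [[1]].
After inserting 4: P = [[1, 4]].
After inserting 8: P = [[1, 4, 8]].
After inserting 6: P = [[1, 4, 6], [8]].
After inserting 7: P = [[1, 4, 6, 7], [8]].
After inserting 5: P = [[1, 4, 5, 7], [6], [8]].
After inserting 3: P = [[1, 3, 5, 7], [4], [6], [8]].
After inserting 2: P = [[1, 2, 5, 7], [3], [4], [6], [8]].

The final insertion tableau P = [[1, 2, 5, 7], [3], [4], [6], [8]] has shape [4, 1, 1, 1, 1].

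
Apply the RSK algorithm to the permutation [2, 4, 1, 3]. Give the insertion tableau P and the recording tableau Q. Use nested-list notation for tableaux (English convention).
Insert each entry of the permutation into P by Schensted row insertion, recording in Q the position of each new cell.

Insert 2: appended to row 1. P = [[2]], Q = [[1]].
Insert 4: appended to row 1. P = [[2, 4]], Q = [[1, 2]].
Insert 1: 1 bumps 2 from row 1; 2 starts row 2. P = [[1, 4], [2]], Q = [[1, 2], [3]].
Insert 3: 3 bumps 4 from row 1; 4 appends to row 2. P = [[1, 3], [2, 4]], Q = [[1, 2], [3, 4]].

So P = [[1, 3], [2, 4]], Q = [[1, 2], [3, 4]].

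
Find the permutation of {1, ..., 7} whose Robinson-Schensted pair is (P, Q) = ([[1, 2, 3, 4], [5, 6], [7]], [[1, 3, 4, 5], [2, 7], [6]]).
Reverse RSK: for i = n, n-1, ..., 1, locate i in Q, remove the corresponding corner cell from P, and reverse-bump its entry up through P; the value ejected from row 1 is w(i).

So w = 7 1 2 5 6 3 4.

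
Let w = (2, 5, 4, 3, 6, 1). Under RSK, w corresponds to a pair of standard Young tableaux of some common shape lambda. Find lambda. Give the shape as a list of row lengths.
Row-insert each entry into an empty tableau.

After inserting 2: P = [[2]].
After inserting 5: P = [[2, 5]].
After inserting 4: P = [[2, 4], [5]].
After inserting 3: P = [[2, 3], [4], [5]].
After inserting 6: P = [[2, 3, 6], [4], [5]].
After inserting 1: P = [[1, 3, 6], [2], [4], [5]].

The final insertion tableau P = [[1, 3, 6], [2], [4], [5]] has shape [3, 1, 1, 1].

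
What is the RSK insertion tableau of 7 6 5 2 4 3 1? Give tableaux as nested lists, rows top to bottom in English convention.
Insert 7: appended to row 1. P = [[7]].
Insert 6: 6 bumps 7 from row 1; 7 starts row 2. P = [[6], [7]].
Insert 5: 5 bumps 6 from row 1; 6 bumps 7 from row 2; 7 starts row 3. P = [[5], [6], [7]].
Insert 2: 2 bumps 5 from row 1; 5 bumps 6 from row 2; 6 bumps 7 from row 3; 7 starts row 4. P = [[2], [5], [6], [7]].
Insert 4: appended to row 1. P = [[2, 4], [5], [6], [7]].
Insert 3: 3 bumps 4 from row 1; 4 bumps 5 from row 2; 5 bumps 6 from row 3; 6 bumps 7 from row 4; 7 starts row 5. P = [[2, 3], [4], [5], [6], [7]].
Insert 1: 1 bumps 2 from row 1; 2 bumps 4 from row 2; 4 bumps 5 from row 3; 5 bumps 6 from row 4; 6 bumps 7 from row 5; 7 starts row 6. P = [[1, 3], [2], [4], [5], [6], [7]].

So P = [[1, 3], [2], [4], [5], [6], [7]].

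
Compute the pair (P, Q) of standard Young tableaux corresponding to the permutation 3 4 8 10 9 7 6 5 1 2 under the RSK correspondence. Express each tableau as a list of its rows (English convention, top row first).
P = [[1, 2, 5, 9], [3, 4], [6], [7], [8], [10]], Q = [[1, 2, 3, 4], [5, 10], [6], [7], [8], [9]]

Insert each entry of the permutation into P by Schensted row insertion, recording in Q the position of each new cell.

Insert 3: appended to row 1. P = [[3]], Q = [[1]].
Insert 4: appended to row 1. P = [[3, 4]], Q = [[1, 2]].
Insert 8: appended to row 1. P = [[3, 4, 8]], Q = [[1, 2, 3]].
Insert 10: appended to row 1. P = [[3, 4, 8, 10]], Q = [[1, 2, 3, 4]].
Insert 9: 9 bumps 10 from row 1; 10 starts row 2. P = [[3, 4, 8, 9], [10]], Q = [[1, 2, 3, 4], [5]].
Insert 7: 7 bumps 8 from row 1; 8 bumps 10 from row 2; 10 starts row 3. P = [[3, 4, 7, 9], [8], [10]], Q = [[1, 2, 3, 4], [5], [6]].
Insert 6: 6 bumps 7 from row 1; 7 bumps 8 from row 2; 8 bumps 10 from row 3; 10 starts row 4. P = [[3, 4, 6, 9], [7], [8], [10]], Q = [[1, 2, 3, 4], [5], [6], [7]].
Insert 5: 5 bumps 6 from row 1; 6 bumps 7 from row 2; 7 bumps 8 from row 3; 8 bumps 10 from row 4; 10 starts row 5. P = [[3, 4, 5, 9], [6], [7], [8], [10]], Q = [[1, 2, 3, 4], [5], [6], [7], [8]].
Insert 1: 1 bumps 3 from row 1; 3 bumps 6 from row 2; 6 bumps 7 from row 3; 7 bumps 8 from row 4; 8 bumps 10 from row 5; 10 starts row 6. P = [[1, 4, 5, 9], [3], [6], [7], [8], [10]], Q = [[1, 2, 3, 4], [5], [6], [7], [8], [9]].
Insert 2: 2 bumps 4 from row 1; 4 appends to row 2. P = [[1, 2, 5, 9], [3, 4], [6], [7], [8], [10]], Q = [[1, 2, 3, 4], [5, 10], [6], [7], [8], [9]].

So P = [[1, 2, 5, 9], [3, 4], [6], [7], [8], [10]], Q = [[1, 2, 3, 4], [5, 10], [6], [7], [8], [9]].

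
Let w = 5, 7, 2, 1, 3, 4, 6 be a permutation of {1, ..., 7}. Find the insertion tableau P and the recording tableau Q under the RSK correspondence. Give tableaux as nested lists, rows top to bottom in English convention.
Insert each entry of the permutation into P by Schensted row insertion, recording in Q the position of each new cell.

Insert 5: appended to row 1. P = [[5]].
Insert 7: appended to row 1. P = [[5, 7]].
Insert 2: 2 bumps 5 from row 1; 5 starts row 2. P = [[2, 7], [5]].
Insert 1: 1 bumps 2 from row 1; 2 bumps 5 from row 2; 5 starts row 3. P = [[1, 7], [2], [5]].
Insert 3: 3 bumps 7 from row 1; 7 appends to row 2. P = [[1, 3], [2, 7], [5]].
Insert 4: appended to row 1. P = [[1, 3, 4], [2, 7], [5]].
Insert 6: appended to row 1. P = [[1, 3, 4, 6], [2, 7], [5]].

So P = [[1, 3, 4, 6], [2, 7], [5]], Q = [[1, 2, 6, 7], [3, 5], [4]].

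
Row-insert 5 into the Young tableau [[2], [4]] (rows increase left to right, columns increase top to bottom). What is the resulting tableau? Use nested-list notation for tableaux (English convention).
[[2, 5], [4]]

5 is larger than every entry of row 1, so it is appended to row 1. The new tableau is [[2, 5], [4]].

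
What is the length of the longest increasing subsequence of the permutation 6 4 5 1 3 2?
2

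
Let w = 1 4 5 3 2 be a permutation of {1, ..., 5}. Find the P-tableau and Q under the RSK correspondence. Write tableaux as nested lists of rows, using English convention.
Insert each entry of the permutation into P by Schensted row insertion, recording in Q the position of each new cell.

After inserting 1: P = [[1]].
After inserting 4: P = [[1, 4]].
After inserting 5: P = [[1, 4, 5]].
After inserting 3: P = [[1, 3, 5], [4]].
After inserting 2: P = [[1, 2, 5], [3], [4]].

So P = [[1, 2, 5], [3], [4]], Q = [[1, 2, 3], [4], [5]].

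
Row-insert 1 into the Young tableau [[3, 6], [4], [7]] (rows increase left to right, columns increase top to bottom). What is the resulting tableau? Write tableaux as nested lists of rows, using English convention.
In row 1, 1 replaces 3 (the leftmost entry greater than 1); 3 is bumped to row 2. In row 2, 3 replaces 4 (the leftmost entry greater than 3); 4 is bumped to row 3. In row 3, 4 replaces 7 (the leftmost entry greater than 4); 7 is bumped to row 4. 7 starts a new row 4. The new tableau is [[1, 6], [3], [4], [7]].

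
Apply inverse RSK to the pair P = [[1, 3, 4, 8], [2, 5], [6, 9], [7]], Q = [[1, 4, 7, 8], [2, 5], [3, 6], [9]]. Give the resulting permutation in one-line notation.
Reverse the RSK construction: for i from n down to 1, find the cell of Q containing i, remove the entry at that cell from P, and reverse-bump it up through P; the value ejected from row 1 is w(i).

Step i=9: Q has 9 at row 4, column 1; remove 7 from row 4 of P and reverse-bump: 7 enters row 3 and ejects 6; 6 enters row 2 and ejects 5; 5 enters row 1 and ejects 4. So w(9) = 4. P is now [[1, 3, 5, 8], [2, 6], [7, 9]].
Step i=8: Q has 8 at row 1, column 4; remove that cell from P, ejecting 8. So w(8) = 8. P is now [[1, 3, 5], [2, 6], [7, 9]].
Step i=7: Q has 7 at row 1, column 3; remove that cell from P, ejecting 5. So w(7) = 5. P is now [[1, 3], [2, 6], [7, 9]].
Step i=6: Q has 6 at row 3, column 2; remove 9 from row 3 of P and reverse-bump: 9 enters row 2 and ejects 6; 6 enters row 1 and ejects 3. So w(6) = 3. P is now [[1, 6], [2, 9], [7]].
Step i=5: Q has 5 at row 2, column 2; remove 9 from row 2 of P and reverse-bump: 9 enters row 1 and ejects 6. So w(5) = 6. P is now [[1, 9], [2], [7]].
Step i=4: Q has 4 at row 1, column 2; remove that cell from P, ejecting 9. So w(4) = 9. P is now [[1], [2], [7]].
Step i=3: Q has 3 at row 3, column 1; remove 7 from row 3 of P and reverse-bump: 7 enters row 2 and ejects 2; 2 enters row 1 and ejects 1. So w(3) = 1. P is now [[2], [7]].
Step i=2: Q has 2 at row 2, column 1; remove 7 from row 2 of P and reverse-bump: 7 enters row 1 and ejects 2. So w(2) = 2. P is now [[7]].
Step i=1: Q has 1 at row 1, column 1; remove that cell from P, ejecting 7. So w(1) = 7. P is now [].

So w = 7 2 1 9 6 3 5 8 4.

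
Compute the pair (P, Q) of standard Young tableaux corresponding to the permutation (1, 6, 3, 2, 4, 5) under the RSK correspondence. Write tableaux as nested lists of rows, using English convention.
Insert each entry of the permutation into P by Schensted row insertion, recording in Q the position of each new cell.

Insert 1: appended to row 1. P = [[1]].
Insert 6: appended to row 1. P = [[1, 6]].
Insert 3: 3 bumps 6 from row 1; 6 starts row 2. P = [[1, 3], [6]].
Insert 2: 2 bumps 3 from row 1; 3 bumps 6 from row 2; 6 starts row 3. P = [[1, 2], [3], [6]].
Insert 4: appended to row 1. P = [[1, 2, 4], [3], [6]].
Insert 5: appended to row 1. P = [[1, 2, 4, 5], [3], [6]].

So P = [[1, 2, 4, 5], [3], [6]], Q = [[1, 2, 5, 6], [3], [4]].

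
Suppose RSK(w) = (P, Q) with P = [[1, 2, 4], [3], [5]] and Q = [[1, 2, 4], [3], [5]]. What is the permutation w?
Reverse the RSK construction: for i from n down to 1, find the cell of Q containing i, remove the entry at that cell from P, and reverse-bump it up through P; the value ejected from row 1 is w(i).

Step i=5: Q has 5 at row 3, column 1; remove 5 from row 3 of P and reverse-bump: 5 enters row 2 and ejects 3; 3 enters row 1 and ejects 2. So w(5) = 2. P is now [[1, 3, 4], [5]].
Step i=4: Q has 4 at row 1, column 3; remove that cell from P, ejecting 4. So w(4) = 4. P is now [[1, 3], [5]].
Step i=3: Q has 3 at row 2, column 1; remove 5 from row 2 of P and reverse-bump: 5 enters row 1 and ejects 3. So w(3) = 3. P is now [[1, 5]].
Step i=2: Q has 2 at row 1, column 2; remove that cell from P, ejecting 5. So w(2) = 5. P is now [[1]].
Step i=1: Q has 1 at row 1, column 1; remove that cell from P, ejecting 1. So w(1) = 1. P is now [].

So w = 1 5 3 4 2.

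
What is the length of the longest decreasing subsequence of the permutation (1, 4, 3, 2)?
3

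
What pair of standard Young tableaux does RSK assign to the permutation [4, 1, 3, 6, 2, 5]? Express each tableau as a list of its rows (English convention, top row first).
P = [[1, 2, 5], [3, 6], [4]], Q = [[1, 3, 4], [2, 6], [5]]

Insert each entry of the permutation into P by Schensted row insertion, recording in Q the position of each new cell.

Insert 4: appended to row 1. P = [[4]], Q = [[1]].
Insert 1: 1 bumps 4 from row 1; 4 starts row 2. P = [[1], [4]], Q = [[1], [2]].
Insert 3: appended to row 1. P = [[1, 3], [4]], Q = [[1, 3], [2]].
Insert 6: appended to row 1. P = [[1, 3, 6], [4]], Q = [[1, 3, 4], [2]].
Insert 2: 2 bumps 3 from row 1; 3 bumps 4 from row 2; 4 starts row 3. P = [[1, 2, 6], [3], [4]], Q = [[1, 3, 4], [2], [5]].
Insert 5: 5 bumps 6 from row 1; 6 appends to row 2. P = [[1, 2, 5], [3, 6], [4]], Q = [[1, 3, 4], [2, 6], [5]].

So P = [[1, 2, 5], [3, 6], [4]], Q = [[1, 3, 4], [2, 6], [5]].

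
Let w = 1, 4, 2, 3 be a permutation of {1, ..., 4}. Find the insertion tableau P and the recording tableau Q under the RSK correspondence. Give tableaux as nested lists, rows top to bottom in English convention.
Insert each entry of the permutation into P by Schensted row insertion, recording in Q the position of each new cell.

Insert 1: appended to row 1. P = [[1]].
Insert 4: appended to row 1. P = [[1, 4]].
Insert 2: 2 bumps 4 from row 1; 4 starts row 2. P = [[1, 2], [4]].
Insert 3: appended to row 1. P = [[1, 2, 3], [4]].

So P = [[1, 2, 3], [4]], Q = [[1, 2, 4], [3]].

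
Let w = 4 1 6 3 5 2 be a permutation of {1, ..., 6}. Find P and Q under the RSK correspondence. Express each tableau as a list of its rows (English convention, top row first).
P = [[1, 2, 5], [3, 6], [4]], Q = [[1, 3, 5], [2, 4], [6]]

Insert each entry of the permutation into P by Schensted row insertion, recording in Q the position of each new cell.

Insert 4: appended to row 1. P = [[4]].
Insert 1: 1 bumps 4 from row 1; 4 starts row 2. P = [[1], [4]].
Insert 6: appended to row 1. P = [[1, 6], [4]].
Insert 3: 3 bumps 6 from row 1; 6 appends to row 2. P = [[1, 3], [4, 6]].
Insert 5: appended to row 1. P = [[1, 3, 5], [4, 6]].
Insert 2: 2 bumps 3 from row 1; 3 bumps 4 from row 2; 4 starts row 3. P = [[1, 2, 5], [3, 6], [4]].

So P = [[1, 2, 5], [3, 6], [4]], Q = [[1, 3, 5], [2, 4], [6]].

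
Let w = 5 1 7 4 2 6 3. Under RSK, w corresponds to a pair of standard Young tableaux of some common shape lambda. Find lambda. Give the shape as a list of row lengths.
[3, 2, 2]

RSK row insertion gives P = [[1, 2, 3], [4, 6], [5, 7]], which has shape [3, 2, 2].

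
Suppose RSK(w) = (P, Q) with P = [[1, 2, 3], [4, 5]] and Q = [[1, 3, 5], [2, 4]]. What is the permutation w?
4 1 5 2 3

Reverse RSK: for i = n, n-1, ..., 1, locate i in Q, remove the corresponding corner cell from P, and reverse-bump its entry up through P; the value ejected from row 1 is w(i).

So w = 4 1 5 2 3.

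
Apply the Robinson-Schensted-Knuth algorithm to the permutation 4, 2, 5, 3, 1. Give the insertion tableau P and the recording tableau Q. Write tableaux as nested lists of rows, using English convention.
Insert each entry of the permutation into P by Schensted row insertion, recording in Q the position of each new cell.

Insert 4: appended to row 1. P = [[4]].
Insert 2: 2 bumps 4 from row 1; 4 starts row 2. P = [[2], [4]].
Insert 5: appended to row 1. P = [[2, 5], [4]].
Insert 3: 3 bumps 5 from row 1; 5 appends to row 2. P = [[2, 3], [4, 5]].
Insert 1: 1 bumps 2 from row 1; 2 bumps 4 from row 2; 4 starts row 3. P = [[1, 3], [2, 5], [4]].

So P = [[1, 3], [2, 5], [4]], Q = [[1, 3], [2, 4], [5]].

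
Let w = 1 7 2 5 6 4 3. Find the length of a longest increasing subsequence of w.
4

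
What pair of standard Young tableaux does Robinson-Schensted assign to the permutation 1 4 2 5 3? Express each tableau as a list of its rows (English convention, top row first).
Insert each entry of the permutation into P by Schensted row insertion, recording in Q the position of each new cell.

Insert 1: appended to row 1. P = [[1]], Q = [[1]].
Insert 4: appended to row 1. P = [[1, 4]], Q = [[1, 2]].
Insert 2: 2 bumps 4 from row 1; 4 starts row 2. P = [[1, 2], [4]], Q = [[1, 2], [3]].
Insert 5: appended to row 1. P = [[1, 2, 5], [4]], Q = [[1, 2, 4], [3]].
Insert 3: 3 bumps 5 from row 1; 5 appends to row 2. P = [[1, 2, 3], [4, 5]], Q = [[1, 2, 4], [3, 5]].

So P = [[1, 2, 3], [4, 5]], Q = [[1, 2, 4], [3, 5]].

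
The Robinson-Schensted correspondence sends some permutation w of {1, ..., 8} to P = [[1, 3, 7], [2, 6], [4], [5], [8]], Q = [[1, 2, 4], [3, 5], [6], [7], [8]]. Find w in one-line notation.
5 6 2 8 7 4 3 1

Reverse the RSK construction: for i from n down to 1, find the cell of Q containing i, remove the entry at that cell from P, and reverse-bump it up through P; the value ejected from row 1 is w(i).

Step i=8: Q has 8 at row 5, column 1; remove 8 from row 5 of P and reverse-bump: 8 enters row 4 and ejects 5; 5 enters row 3 and ejects 4; 4 enters row 2 and ejects 2; 2 enters row 1 and ejects 1. So w(8) = 1. P is now [[2, 3, 7], [4, 6], [5], [8]].
Step i=7: Q has 7 at row 4, column 1; remove 8 from row 4 of P and reverse-bump: 8 enters row 3 and ejects 5; 5 enters row 2 and ejects 4; 4 enters row 1 and ejects 3. So w(7) = 3. P is now [[2, 4, 7], [5, 6], [8]].
Step i=6: Q has 6 at row 3, column 1; remove 8 from row 3 of P and reverse-bump: 8 enters row 2 and ejects 6; 6 enters row 1 and ejects 4. So w(6) = 4. P is now [[2, 6, 7], [5, 8]].
Step i=5: Q has 5 at row 2, column 2; remove 8 from row 2 of P and reverse-bump: 8 enters row 1 and ejects 7. So w(5) = 7. P is now [[2, 6, 8], [5]].
Step i=4: Q has 4 at row 1, column 3; remove that cell from P, ejecting 8. So w(4) = 8. P is now [[2, 6], [5]].
Step i=3: Q has 3 at row 2, column 1; remove 5 from row 2 of P and reverse-bump: 5 enters row 1 and ejects 2. So w(3) = 2. P is now [[5, 6]].
Step i=2: Q has 2 at row 1, column 2; remove that cell from P, ejecting 6. So w(2) = 6. P is now [[5]].
Step i=1: Q has 1 at row 1, column 1; remove that cell from P, ejecting 5. So w(1) = 5. P is now [].

So w = 5 6 2 8 7 4 3 1.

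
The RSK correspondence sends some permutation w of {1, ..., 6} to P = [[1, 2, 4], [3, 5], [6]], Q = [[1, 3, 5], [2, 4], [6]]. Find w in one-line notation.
3 1 6 2 5 4

Reverse the RSK construction: for i from n down to 1, find the cell of Q containing i, remove the entry at that cell from P, and reverse-bump it up through P; the value ejected from row 1 is w(i).

Step i=6: Q has 6 at row 3, column 1; remove 6 from row 3 of P and reverse-bump: 6 enters row 2 and ejects 5; 5 enters row 1 and ejects 4. So w(6) = 4. P is now [[1, 2, 5], [3, 6]].
Step i=5: Q has 5 at row 1, column 3; remove that cell from P, ejecting 5. So w(5) = 5. P is now [[1, 2], [3, 6]].
Step i=4: Q has 4 at row 2, column 2; remove 6 from row 2 of P and reverse-bump: 6 enters row 1 and ejects 2. So w(4) = 2. P is now [[1, 6], [3]].
Step i=3: Q has 3 at row 1, column 2; remove that cell from P, ejecting 6. So w(3) = 6. P is now [[1], [3]].
Step i=2: Q has 2 at row 2, column 1; remove 3 from row 2 of P and reverse-bump: 3 enters row 1 and ejects 1. So w(2) = 1. P is now [[3]].
Step i=1: Q has 1 at row 1, column 1; remove that cell from P, ejecting 3. So w(1) = 3. P is now [].

So w = 3 1 6 2 5 4.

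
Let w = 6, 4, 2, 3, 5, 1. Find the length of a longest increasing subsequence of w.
3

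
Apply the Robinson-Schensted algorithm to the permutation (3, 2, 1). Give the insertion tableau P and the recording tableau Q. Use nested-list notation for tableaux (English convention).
P = [[1], [2], [3]], Q = [[1], [2], [3]]

Insert each entry of the permutation into P by Schensted row insertion, recording in Q the position of each new cell.

After inserting 3: P = [[3]].
After inserting 2: P = [[2], [3]].
After inserting 1: P = [[1], [2], [3]].

So P = [[1], [2], [3]], Q = [[1], [2], [3]].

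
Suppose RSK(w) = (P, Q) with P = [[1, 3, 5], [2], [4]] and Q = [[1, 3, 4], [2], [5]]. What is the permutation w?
Reverse RSK: for i = n, n-1, ..., 1, locate i in Q, remove the corresponding corner cell from P, and reverse-bump its entry up through P; the value ejected from row 1 is w(i).

So w = 4 2 3 5 1.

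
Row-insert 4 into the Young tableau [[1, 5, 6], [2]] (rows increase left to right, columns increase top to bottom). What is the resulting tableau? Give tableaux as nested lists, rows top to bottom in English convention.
In row 1, 4 replaces 5 (the leftmost entry greater than 4); 5 is bumped to row 2. 5 is appended to row 2. The new tableau is [[1, 4, 6], [2, 5]].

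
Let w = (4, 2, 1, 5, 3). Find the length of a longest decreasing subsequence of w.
3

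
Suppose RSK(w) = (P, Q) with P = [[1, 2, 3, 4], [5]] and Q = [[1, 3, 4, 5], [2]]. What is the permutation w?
5 1 2 3 4

Reverse the RSK construction: for i from n down to 1, find the cell of Q containing i, remove the entry at that cell from P, and reverse-bump it up through P; the value ejected from row 1 is w(i).

Step i=5: Q has 5 at row 1, column 4; remove that cell from P, ejecting 4. So w(5) = 4. P is now [[1, 2, 3], [5]].
Step i=4: Q has 4 at row 1, column 3; remove that cell from P, ejecting 3. So w(4) = 3. P is now [[1, 2], [5]].
Step i=3: Q has 3 at row 1, column 2; remove that cell from P, ejecting 2. So w(3) = 2. P is now [[1], [5]].
Step i=2: Q has 2 at row 2, column 1; remove 5 from row 2 of P and reverse-bump: 5 enters row 1 and ejects 1. So w(2) = 1. P is now [[5]].
Step i=1: Q has 1 at row 1, column 1; remove that cell from P, ejecting 5. So w(1) = 5. P is now [].

So w = 5 1 2 3 4.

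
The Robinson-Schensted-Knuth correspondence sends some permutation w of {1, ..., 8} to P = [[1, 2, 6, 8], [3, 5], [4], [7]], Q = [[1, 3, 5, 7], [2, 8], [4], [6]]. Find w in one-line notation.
Reverse the RSK construction: for i from n down to 1, find the cell of Q containing i, remove the entry at that cell from P, and reverse-bump it up through P; the value ejected from row 1 is w(i).

Step i=8: Q has 8 at row 2, column 2; remove 5 from row 2 of P and reverse-bump: 5 enters row 1 and ejects 2. So w(8) = 2. P is now [[1, 5, 6, 8], [3], [4], [7]].
Step i=7: Q has 7 at row 1, column 4; remove that cell from P, ejecting 8. So w(7) = 8. P is now [[1, 5, 6], [3], [4], [7]].
Step i=6: Q has 6 at row 4, column 1; remove 7 from row 4 of P and reverse-bump: 7 enters row 3 and ejects 4; 4 enters row 2 and ejects 3; 3 enters row 1 and ejects 1. So w(6) = 1. P is now [[3, 5, 6], [4], [7]].
Step i=5: Q has 5 at row 1, column 3; remove that cell from P, ejecting 6. So w(5) = 6. P is now [[3, 5], [4], [7]].
Step i=4: Q has 4 at row 3, column 1; remove 7 from row 3 of P and reverse-bump: 7 enters row 2 and ejects 4; 4 enters row 1 and ejects 3. So w(4) = 3. P is now [[4, 5], [7]].
Step i=3: Q has 3 at row 1, column 2; remove that cell from P, ejecting 5. So w(3) = 5. P is now [[4], [7]].
Step i=2: Q has 2 at row 2, column 1; remove 7 from row 2 of P and reverse-bump: 7 enters row 1 and ejects 4. So w(2) = 4. P is now [[7]].
Step i=1: Q has 1 at row 1, column 1; remove that cell from P, ejecting 7. So w(1) = 7. P is now [].

So w = 7 4 5 3 6 1 8 2.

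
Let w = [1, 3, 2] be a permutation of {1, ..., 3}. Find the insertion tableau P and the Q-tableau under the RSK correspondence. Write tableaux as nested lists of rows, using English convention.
Insert each entry of the permutation into P by Schensted row insertion, recording in Q the position of each new cell.

Insert 1: appended to row 1. P = [[1]], Q = [[1]].
Insert 3: appended to row 1. P = [[1, 3]], Q = [[1, 2]].
Insert 2: 2 bumps 3 from row 1; 3 starts row 2. P = [[1, 2], [3]], Q = [[1, 2], [3]].

So P = [[1, 2], [3]], Q = [[1, 2], [3]].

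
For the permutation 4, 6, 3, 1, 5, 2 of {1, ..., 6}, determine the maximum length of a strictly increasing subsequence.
2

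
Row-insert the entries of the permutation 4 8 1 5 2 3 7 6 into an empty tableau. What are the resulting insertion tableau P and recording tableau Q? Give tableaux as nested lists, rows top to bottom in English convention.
Insert each entry of the permutation into P by Schensted row insertion, recording in Q the position of each new cell.

Insert 4: appended to row 1. P = [[4]].
Insert 8: appended to row 1. P = [[4, 8]].
Insert 1: 1 bumps 4 from row 1; 4 starts row 2. P = [[1, 8], [4]].
Insert 5: 5 bumps 8 from row 1; 8 appends to row 2. P = [[1, 5], [4, 8]].
Insert 2: 2 bumps 5 from row 1; 5 bumps 8 from row 2; 8 starts row 3. P = [[1, 2], [4, 5], [8]].
Insert 3: appended to row 1. P = [[1, 2, 3], [4, 5], [8]].
Insert 7: appended to row 1. P = [[1, 2, 3, 7], [4, 5], [8]].
Insert 6: 6 bumps 7 from row 1; 7 appends to row 2. P = [[1, 2, 3, 6], [4, 5, 7], [8]].

So P = [[1, 2, 3, 6], [4, 5, 7], [8]], Q = [[1, 2, 6, 7], [3, 4, 8], [5]].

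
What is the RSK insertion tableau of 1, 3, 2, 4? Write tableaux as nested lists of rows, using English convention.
P = [[1, 2, 4], [3]]

Insert 1: appended to row 1. P = [[1]].
Insert 3: appended to row 1. P = [[1, 3]].
Insert 2: 2 bumps 3 from row 1; 3 starts row 2. P = [[1, 2], [3]].
Insert 4: appended to row 1. P = [[1, 2, 4], [3]].

So P = [[1, 2, 4], [3]].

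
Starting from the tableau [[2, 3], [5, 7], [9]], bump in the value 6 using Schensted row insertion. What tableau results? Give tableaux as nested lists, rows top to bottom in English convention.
6 is larger than every entry of row 1, so it is appended to row 1. The new tableau is [[2, 3, 6], [5, 7], [9]].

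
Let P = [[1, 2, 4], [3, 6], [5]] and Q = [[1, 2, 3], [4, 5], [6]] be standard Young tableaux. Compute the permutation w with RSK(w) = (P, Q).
Reverse RSK: for i = n, n-1, ..., 1, locate i in Q, remove the corresponding corner cell from P, and reverse-bump its entry up through P; the value ejected from row 1 is w(i).

So w = 1 5 6 3 4 2.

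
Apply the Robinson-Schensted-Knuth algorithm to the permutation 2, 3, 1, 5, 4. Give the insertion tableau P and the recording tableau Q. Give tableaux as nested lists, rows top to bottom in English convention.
Insert each entry of the permutation into P by Schensted row insertion, recording in Q the position of each new cell.

Insert 2: appended to row 1. P = [[2]], Q = [[1]].
Insert 3: appended to row 1. P = [[2, 3]], Q = [[1, 2]].
Insert 1: 1 bumps 2 from row 1; 2 starts row 2. P = [[1, 3], [2]], Q = [[1, 2], [3]].
Insert 5: appended to row 1. P = [[1, 3, 5], [2]], Q = [[1, 2, 4], [3]].
Insert 4: 4 bumps 5 from row 1; 5 appends to row 2. P = [[1, 3, 4], [2, 5]], Q = [[1, 2, 4], [3, 5]].

So P = [[1, 3, 4], [2, 5]], Q = [[1, 2, 4], [3, 5]].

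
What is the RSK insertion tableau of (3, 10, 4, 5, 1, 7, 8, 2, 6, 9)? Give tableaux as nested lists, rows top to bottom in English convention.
P = [[1, 2, 5, 6, 8, 9], [3, 4, 7], [10]]

Insert 3: appended to row 1. P = [[3]].
Insert 10: appended to row 1. P = [[3, 10]].
Insert 4: 4 bumps 10 from row 1; 10 starts row 2. P = [[3, 4], [10]].
Insert 5: appended to row 1. P = [[3, 4, 5], [10]].
Insert 1: 1 bumps 3 from row 1; 3 bumps 10 from row 2; 10 starts row 3. P = [[1, 4, 5], [3], [10]].
Insert 7: appended to row 1. P = [[1, 4, 5, 7], [3], [10]].
Insert 8: appended to row 1. P = [[1, 4, 5, 7, 8], [3], [10]].
Insert 2: 2 bumps 4 from row 1; 4 appends to row 2. P = [[1, 2, 5, 7, 8], [3, 4], [10]].
Insert 6: 6 bumps 7 from row 1; 7 appends to row 2. P = [[1, 2, 5, 6, 8], [3, 4, 7], [10]].
Insert 9: appended to row 1. P = [[1, 2, 5, 6, 8, 9], [3, 4, 7], [10]].

So P = [[1, 2, 5, 6, 8, 9], [3, 4, 7], [10]].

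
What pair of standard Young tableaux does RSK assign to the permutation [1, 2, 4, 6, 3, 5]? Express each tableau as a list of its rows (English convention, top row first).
P = [[1, 2, 3, 5], [4, 6]], Q = [[1, 2, 3, 4], [5, 6]]

Insert each entry of the permutation into P by Schensted row insertion, recording in Q the position of each new cell.

Insert 1: appended to row 1. P = [[1]].
Insert 2: appended to row 1. P = [[1, 2]].
Insert 4: appended to row 1. P = [[1, 2, 4]].
Insert 6: appended to row 1. P = [[1, 2, 4, 6]].
Insert 3: 3 bumps 4 from row 1; 4 starts row 2. P = [[1, 2, 3, 6], [4]].
Insert 5: 5 bumps 6 from row 1; 6 appends to row 2. P = [[1, 2, 3, 5], [4, 6]].

So P = [[1, 2, 3, 5], [4, 6]], Q = [[1, 2, 3, 4], [5, 6]].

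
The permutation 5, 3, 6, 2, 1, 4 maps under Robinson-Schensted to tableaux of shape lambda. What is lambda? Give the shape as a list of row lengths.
Row-insert each entry into an empty tableau.

After inserting 5: P = [[5]].
After inserting 3: P = [[3], [5]].
After inserting 6: P = [[3, 6], [5]].
After inserting 2: P = [[2, 6], [3], [5]].
After inserting 1: P = [[1, 6], [2], [3], [5]].
After inserting 4: P = [[1, 4], [2, 6], [3], [5]].

The final insertion tableau P = [[1, 4], [2, 6], [3], [5]] has shape [2, 2, 1, 1].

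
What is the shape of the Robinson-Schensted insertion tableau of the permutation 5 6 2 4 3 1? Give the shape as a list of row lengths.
[2, 2, 1, 1]

RSK row insertion gives P = [[1, 3], [2, 6], [4], [5]], which has shape [2, 2, 1, 1].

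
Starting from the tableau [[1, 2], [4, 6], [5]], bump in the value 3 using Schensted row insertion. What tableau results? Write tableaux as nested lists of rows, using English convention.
3 is larger than every entry of row 1, so it is appended to row 1. The new tableau is [[1, 2, 3], [4, 6], [5]].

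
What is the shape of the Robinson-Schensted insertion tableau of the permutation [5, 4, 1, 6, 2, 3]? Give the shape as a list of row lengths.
[3, 2, 1]

Row-insert each entry into an empty tableau.

After inserting 5: P = [[5]].
After inserting 4: P = [[4], [5]].
After inserting 1: P = [[1], [4], [5]].
After inserting 6: P = [[1, 6], [4], [5]].
After inserting 2: P = [[1, 2], [4, 6], [5]].
After inserting 3: P = [[1, 2, 3], [4, 6], [5]].

The final insertion tableau P = [[1, 2, 3], [4, 6], [5]] has shape [3, 2, 1].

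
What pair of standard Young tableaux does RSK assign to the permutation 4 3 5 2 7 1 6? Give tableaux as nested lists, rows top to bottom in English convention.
P = [[1, 5, 6], [2, 7], [3], [4]], Q = [[1, 3, 5], [2, 7], [4], [6]]

Insert each entry of the permutation into P by Schensted row insertion, recording in Q the position of each new cell.

After inserting 4: P = [[4]].
After inserting 3: P = [[3], [4]].
After inserting 5: P = [[3, 5], [4]].
After inserting 2: P = [[2, 5], [3], [4]].
After inserting 7: P = [[2, 5, 7], [3], [4]].
After inserting 1: P = [[1, 5, 7], [2], [3], [4]].
After inserting 6: P = [[1, 5, 6], [2, 7], [3], [4]].

So P = [[1, 5, 6], [2, 7], [3], [4]], Q = [[1, 3, 5], [2, 7], [4], [6]].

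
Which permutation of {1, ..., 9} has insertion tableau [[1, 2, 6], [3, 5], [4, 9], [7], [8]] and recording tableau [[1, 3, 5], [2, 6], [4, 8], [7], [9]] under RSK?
Reverse the RSK construction: for i from n down to 1, find the cell of Q containing i, remove the entry at that cell from P, and reverse-bump it up through P; the value ejected from row 1 is w(i).

Step i=9: Q has 9 at row 5, column 1; remove 8 from row 5 of P and reverse-bump: 8 enters row 4 and ejects 7; 7 enters row 3 and ejects 4; 4 enters row 2 and ejects 3; 3 enters row 1 and ejects 2. So w(9) = 2. P is now [[1, 3, 6], [4, 5], [7, 9], [8]].
Step i=8: Q has 8 at row 3, column 2; remove 9 from row 3 of P and reverse-bump: 9 enters row 2 and ejects 5; 5 enters row 1 and ejects 3. So w(8) = 3. P is now [[1, 5, 6], [4, 9], [7], [8]].
Step i=7: Q has 7 at row 4, column 1; remove 8 from row 4 of P and reverse-bump: 8 enters row 3 and ejects 7; 7 enters row 2 and ejects 4; 4 enters row 1 and ejects 1. So w(7) = 1. P is now [[4, 5, 6], [7, 9], [8]].
Step i=6: Q has 6 at row 2, column 2; remove 9 from row 2 of P and reverse-bump: 9 enters row 1 and ejects 6. So w(6) = 6. P is now [[4, 5, 9], [7], [8]].
Step i=5: Q has 5 at row 1, column 3; remove that cell from P, ejecting 9. So w(5) = 9. P is now [[4, 5], [7], [8]].
Step i=4: Q has 4 at row 3, column 1; remove 8 from row 3 of P and reverse-bump: 8 enters row 2 and ejects 7; 7 enters row 1 and ejects 5. So w(4) = 5. P is now [[4, 7], [8]].
Step i=3: Q has 3 at row 1, column 2; remove that cell from P, ejecting 7. So w(3) = 7. P is now [[4], [8]].
Step i=2: Q has 2 at row 2, column 1; remove 8 from row 2 of P and reverse-bump: 8 enters row 1 and ejects 4. So w(2) = 4. P is now [[8]].
Step i=1: Q has 1 at row 1, column 1; remove that cell from P, ejecting 8. So w(1) = 8. P is now [].

So w = 8 4 7 5 9 6 1 3 2.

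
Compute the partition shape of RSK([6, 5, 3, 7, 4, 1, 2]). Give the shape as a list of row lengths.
Row-insert each entry into an empty tableau.

After inserting 6: P = [[6]].
After inserting 5: P = [[5], [6]].
After inserting 3: P = [[3], [5], [6]].
After inserting 7: P = [[3, 7], [5], [6]].
After inserting 4: P = [[3, 4], [5, 7], [6]].
After inserting 1: P = [[1, 4], [3, 7], [5], [6]].
After inserting 2: P = [[1, 2], [3, 4], [5, 7], [6]].

The final insertion tableau P = [[1, 2], [3, 4], [5, 7], [6]] has shape [2, 2, 2, 1].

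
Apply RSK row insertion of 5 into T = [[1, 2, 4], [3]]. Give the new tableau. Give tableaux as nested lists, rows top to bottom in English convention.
[[1, 2, 4, 5], [3]]

5 is larger than every entry of row 1, so it is appended to row 1. The new tableau is [[1, 2, 4, 5], [3]].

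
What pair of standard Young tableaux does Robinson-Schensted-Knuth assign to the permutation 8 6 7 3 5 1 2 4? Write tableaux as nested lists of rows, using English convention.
Insert each entry of the permutation into P by Schensted row insertion, recording in Q the position of each new cell.

Insert 8: appended to row 1. P = [[8]], Q = [[1]].
Insert 6: 6 bumps 8 from row 1; 8 starts row 2. P = [[6], [8]], Q = [[1], [2]].
Insert 7: appended to row 1. P = [[6, 7], [8]], Q = [[1, 3], [2]].
Insert 3: 3 bumps 6 from row 1; 6 bumps 8 from row 2; 8 starts row 3. P = [[3, 7], [6], [8]], Q = [[1, 3], [2], [4]].
Insert 5: 5 bumps 7 from row 1; 7 appends to row 2. P = [[3, 5], [6, 7], [8]], Q = [[1, 3], [2, 5], [4]].
Insert 1: 1 bumps 3 from row 1; 3 bumps 6 from row 2; 6 bumps 8 from row 3; 8 starts row 4. P = [[1, 5], [3, 7], [6], [8]], Q = [[1, 3], [2, 5], [4], [6]].
Insert 2: 2 bumps 5 from row 1; 5 bumps 7 from row 2; 7 appends to row 3. P = [[1, 2], [3, 5], [6, 7], [8]], Q = [[1, 3], [2, 5], [4, 7], [6]].
Insert 4: appended to row 1. P = [[1, 2, 4], [3, 5], [6, 7], [8]], Q = [[1, 3, 8], [2, 5], [4, 7], [6]].

So P = [[1, 2, 4], [3, 5], [6, 7], [8]], Q = [[1, 3, 8], [2, 5], [4, 7], [6]].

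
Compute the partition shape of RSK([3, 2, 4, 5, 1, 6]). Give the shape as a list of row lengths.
[4, 1, 1]

Row-insert each entry into an empty tableau.

After inserting 3: P = [[3]].
After inserting 2: P = [[2], [3]].
After inserting 4: P = [[2, 4], [3]].
After inserting 5: P = [[2, 4, 5], [3]].
After inserting 1: P = [[1, 4, 5], [2], [3]].
After inserting 6: P = [[1, 4, 5, 6], [2], [3]].

The final insertion tableau P = [[1, 4, 5, 6], [2], [3]] has shape [4, 1, 1].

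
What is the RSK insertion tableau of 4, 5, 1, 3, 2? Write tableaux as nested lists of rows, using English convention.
Insert 4: appended to row 1. P = [[4]].
Insert 5: appended to row 1. P = [[4, 5]].
Insert 1: 1 bumps 4 from row 1; 4 starts row 2. P = [[1, 5], [4]].
Insert 3: 3 bumps 5 from row 1; 5 appends to row 2. P = [[1, 3], [4, 5]].
Insert 2: 2 bumps 3 from row 1; 3 bumps 4 from row 2; 4 starts row 3. P = [[1, 2], [3, 5], [4]].

So P = [[1, 2], [3, 5], [4]].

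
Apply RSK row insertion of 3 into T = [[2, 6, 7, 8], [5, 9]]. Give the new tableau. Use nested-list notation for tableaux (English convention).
In row 1, 3 replaces 6 (the leftmost entry greater than 3); 6 is bumped to row 2. In row 2, 6 replaces 9 (the leftmost entry greater than 6); 9 is bumped to row 3. 9 starts a new row 3. The new tableau is [[2, 3, 7, 8], [5, 6], [9]].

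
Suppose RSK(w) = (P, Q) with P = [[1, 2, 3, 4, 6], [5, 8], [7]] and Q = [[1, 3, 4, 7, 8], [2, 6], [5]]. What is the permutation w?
7 1 5 8 2 3 4 6

Reverse the RSK construction: for i from n down to 1, find the cell of Q containing i, remove the entry at that cell from P, and reverse-bump it up through P; the value ejected from row 1 is w(i).

Step i=8: Q has 8 at row 1, column 5; remove that cell from P, ejecting 6. So w(8) = 6. P is now [[1, 2, 3, 4], [5, 8], [7]].
Step i=7: Q has 7 at row 1, column 4; remove that cell from P, ejecting 4. So w(7) = 4. P is now [[1, 2, 3], [5, 8], [7]].
Step i=6: Q has 6 at row 2, column 2; remove 8 from row 2 of P and reverse-bump: 8 enters row 1 and ejects 3. So w(6) = 3. P is now [[1, 2, 8], [5], [7]].
Step i=5: Q has 5 at row 3, column 1; remove 7 from row 3 of P and reverse-bump: 7 enters row 2 and ejects 5; 5 enters row 1 and ejects 2. So w(5) = 2. P is now [[1, 5, 8], [7]].
Step i=4: Q has 4 at row 1, column 3; remove that cell from P, ejecting 8. So w(4) = 8. P is now [[1, 5], [7]].
Step i=3: Q has 3 at row 1, column 2; remove that cell from P, ejecting 5. So w(3) = 5. P is now [[1], [7]].
Step i=2: Q has 2 at row 2, column 1; remove 7 from row 2 of P and reverse-bump: 7 enters row 1 and ejects 1. So w(2) = 1. P is now [[7]].
Step i=1: Q has 1 at row 1, column 1; remove that cell from P, ejecting 7. So w(1) = 7. P is now [].

So w = 7 1 5 8 2 3 4 6.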